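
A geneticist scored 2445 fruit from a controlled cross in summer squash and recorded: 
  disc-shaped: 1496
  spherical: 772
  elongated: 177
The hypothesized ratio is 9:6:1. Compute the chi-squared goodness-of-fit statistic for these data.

37.311

Total ratio parts = 16. Expected numbers out of 2445:
  disc-shaped: 2445 × 9/16 = 1375.3125
  spherical: 2445 × 6/16 = 916.875
  elongated: 2445 × 1/16 = 152.8125
χ² = Σ (O − E)² / E
  disc-shaped: (1496 − 1375.3125)² / 1375.3125 = 10.5907
  spherical: (772 − 916.875)² / 916.875 = 22.8916
  elongated: (177 − 152.8125)² / 152.8125 = 3.8285
χ² = 10.5907 + 22.8916 + 3.8285 = 37.3108 ≈ 37.311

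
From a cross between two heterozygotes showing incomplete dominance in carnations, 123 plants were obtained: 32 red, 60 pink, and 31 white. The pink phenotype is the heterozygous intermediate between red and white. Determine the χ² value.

With incomplete dominance, a heterozygote × heterozygote cross gives a 1:2:1 phenotypic ratio.
Under the 1:2:1 hypothesis (Σ ratio = 4, N = 123):
  red: 123 × 1/4 = 30.75
  pink: 123 × 2/4 = 61.5
  white: 123 × 1/4 = 30.75
χ² = Σ (O − E)² / E
  red: (32 − 30.75)² / 30.75 = 0.0508
  pink: (60 − 61.5)² / 61.5 = 0.0366
  white: (31 − 30.75)² / 30.75 = 0.0020
χ² = 0.0508 + 0.0366 + 0.0020 = 0.0894 ≈ 0.089

0.089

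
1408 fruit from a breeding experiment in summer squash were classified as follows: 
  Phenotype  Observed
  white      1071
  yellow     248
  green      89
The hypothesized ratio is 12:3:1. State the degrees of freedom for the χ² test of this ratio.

A goodness-of-fit test with 3 phenotype classes has df = 3 − 1 = 2.

2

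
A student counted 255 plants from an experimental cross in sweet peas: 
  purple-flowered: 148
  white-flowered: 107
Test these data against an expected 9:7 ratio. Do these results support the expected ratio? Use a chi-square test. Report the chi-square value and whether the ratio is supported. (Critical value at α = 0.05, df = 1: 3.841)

0.332; consistent

The 9:7 ratio has 16 parts, so with N = 255 the expected counts are:
  purple-flowered: 255 × 9/16 = 143.4375
  white-flowered: 255 × 7/16 = 111.5625
χ² = Σ (O − E)² / E
  purple-flowered: (148 − 143.4375)² / 143.4375 = 0.1451
  white-flowered: (107 − 111.5625)² / 111.5625 = 0.1866
χ² = 0.1451 + 0.1866 = 0.3317 ≈ 0.332
Degrees of freedom = 2 − 1 = 1; critical value at α = 0.05 is 3.841.
Since 0.332 < 3.841, we fail to reject the null hypothesis — the data are consistent with the 9:7 ratio.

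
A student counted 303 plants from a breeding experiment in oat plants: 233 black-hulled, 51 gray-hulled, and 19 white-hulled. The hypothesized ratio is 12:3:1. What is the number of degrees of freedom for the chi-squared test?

2

A goodness-of-fit test with 3 phenotype classes has df = 3 − 1 = 2.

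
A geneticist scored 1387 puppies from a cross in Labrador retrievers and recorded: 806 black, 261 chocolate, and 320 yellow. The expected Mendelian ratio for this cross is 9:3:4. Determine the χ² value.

Under the 9:3:4 hypothesis (Σ ratio = 16, N = 1387):
  black: 1387 × 9/16 = 780.1875
  chocolate: 1387 × 3/16 = 260.0625
  yellow: 1387 × 4/16 = 346.75
χ² = Σ (O − E)² / E
  black: (806 − 780.1875)² / 780.1875 = 0.8540
  chocolate: (261 − 260.0625)² / 260.0625 = 0.0034
  yellow: (320 − 346.75)² / 346.75 = 2.0636
χ² = 0.8540 + 0.0034 + 2.0636 = 2.921

2.921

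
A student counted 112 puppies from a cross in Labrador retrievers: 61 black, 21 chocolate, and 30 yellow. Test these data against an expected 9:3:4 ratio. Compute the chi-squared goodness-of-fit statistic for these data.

0.206

Expected counts for N = 112 under a 9:3:4 ratio (total parts = 16):
  black: 112 × 9/16 = 63
  chocolate: 112 × 3/16 = 21
  yellow: 112 × 4/16 = 28
χ² = Σ (O − E)² / E
  black: (61 − 63)² / 63 = 0.0635
  chocolate: (21 − 21)² / 21 = 0.0000
  yellow: (30 − 28)² / 28 = 0.1429
χ² = 0.0635 + 0.0000 + 0.1429 = 0.2064 ≈ 0.206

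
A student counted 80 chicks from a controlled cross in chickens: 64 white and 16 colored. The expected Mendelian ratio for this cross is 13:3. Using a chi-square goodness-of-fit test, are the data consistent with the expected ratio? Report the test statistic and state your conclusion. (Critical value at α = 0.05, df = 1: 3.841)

0.082; consistent

The 13:3 ratio has 16 parts, so with N = 80 the expected counts are:
  white: 80 × 13/16 = 65
  colored: 80 × 3/16 = 15
χ² = Σ (O − E)² / E
  white: (64 − 65)² / 65 = 0.0154
  colored: (16 − 15)² / 15 = 0.0667
χ² = 0.0154 + 0.0667 = 0.0821 ≈ 0.082
Degrees of freedom = 2 − 1 = 1; critical value at α = 0.05 is 3.841.
Since 0.082 < 3.841, we fail to reject the null hypothesis — the data are consistent with the 13:3 ratio.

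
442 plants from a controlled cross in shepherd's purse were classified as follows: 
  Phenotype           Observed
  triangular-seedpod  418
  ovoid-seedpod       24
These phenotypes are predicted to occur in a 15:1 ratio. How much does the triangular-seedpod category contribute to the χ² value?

Under the 15:1 hypothesis (Σ ratio = 16, N = 442):
  triangular-seedpod: 442 × 15/16 = 414.375
  ovoid-seedpod: 442 × 1/16 = 27.625
Contribution of triangular-seedpod: (418 − 414.375)² / 414.375 = 0.0317

0.032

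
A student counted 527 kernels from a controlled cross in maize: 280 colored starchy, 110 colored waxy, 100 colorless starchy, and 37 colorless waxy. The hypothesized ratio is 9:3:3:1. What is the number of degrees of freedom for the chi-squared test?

A goodness-of-fit test with 4 phenotype classes has df = 4 − 1 = 3.

3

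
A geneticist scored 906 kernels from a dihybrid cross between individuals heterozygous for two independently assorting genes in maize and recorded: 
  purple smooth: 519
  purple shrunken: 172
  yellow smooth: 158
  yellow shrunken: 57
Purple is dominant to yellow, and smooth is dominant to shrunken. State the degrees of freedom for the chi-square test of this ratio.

A dihybrid F₂ with independent assortment and complete dominance at both loci gives a 9:3:3:1 phenotypic ratio.
A goodness-of-fit test with 4 phenotype classes has df = 4 − 1 = 3.

3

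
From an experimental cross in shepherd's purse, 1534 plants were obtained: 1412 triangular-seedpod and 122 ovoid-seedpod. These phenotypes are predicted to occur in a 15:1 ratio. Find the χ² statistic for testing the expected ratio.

7.593

Expected counts for N = 1534 under a 15:1 ratio (total parts = 16):
  triangular-seedpod: 1534 × 15/16 = 1438.125
  ovoid-seedpod: 1534 × 1/16 = 95.875
χ² = Σ (O − E)² / E
  triangular-seedpod: (1412 − 1438.125)² / 1438.125 = 0.4746
  ovoid-seedpod: (122 − 95.875)² / 95.875 = 7.1188
χ² = 0.4746 + 7.1188 = 7.5934 ≈ 7.593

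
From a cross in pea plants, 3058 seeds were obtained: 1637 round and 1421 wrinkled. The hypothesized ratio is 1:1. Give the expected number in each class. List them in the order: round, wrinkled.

1529, 1529

Under the 1:1 hypothesis (Σ ratio = 2, N = 3058):
  round: 3058 × 1/2 = 1529
  wrinkled: 3058 × 1/2 = 1529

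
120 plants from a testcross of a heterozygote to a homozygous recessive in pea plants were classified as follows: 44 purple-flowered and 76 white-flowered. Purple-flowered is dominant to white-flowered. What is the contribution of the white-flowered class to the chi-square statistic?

A testcross of a heterozygote (Aa × aa) gives a 1:1 phenotypic ratio.
Expected counts for N = 120 under a 1:1 ratio (total parts = 2):
  purple-flowered: 120 × 1/2 = 60
  white-flowered: 120 × 1/2 = 60
Contribution of white-flowered: (76 − 60)² / 60 = 4.2667

4.267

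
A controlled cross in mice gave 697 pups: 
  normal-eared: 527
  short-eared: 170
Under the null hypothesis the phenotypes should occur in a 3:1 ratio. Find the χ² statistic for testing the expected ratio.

Under the 3:1 hypothesis (Σ ratio = 4, N = 697):
  normal-eared: 697 × 3/4 = 522.75
  short-eared: 697 × 1/4 = 174.25
χ² = Σ (O − E)² / E
  normal-eared: (527 − 522.75)² / 522.75 = 0.0346
  short-eared: (170 − 174.25)² / 174.25 = 0.1037
χ² = 0.0346 + 0.1037 = 0.1383 ≈ 0.138

0.138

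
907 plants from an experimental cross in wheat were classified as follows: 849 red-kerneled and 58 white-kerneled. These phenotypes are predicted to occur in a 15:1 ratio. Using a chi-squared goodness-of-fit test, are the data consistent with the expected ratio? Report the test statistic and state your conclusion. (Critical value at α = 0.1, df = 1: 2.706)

Total ratio parts = 16. Expected numbers out of 907:
  red-kerneled: 907 × 15/16 = 850.3125
  white-kerneled: 907 × 1/16 = 56.6875
χ² = Σ (O − E)² / E
  red-kerneled: (849 − 850.3125)² / 850.3125 = 0.0020
  white-kerneled: (58 − 56.6875)² / 56.6875 = 0.0304
χ² = 0.0020 + 0.0304 = 0.0324 ≈ 0.032
Degrees of freedom = 2 − 1 = 1; critical value at α = 0.1 is 2.706.
Since 0.032 < 2.706, we fail to reject the null hypothesis — the data are consistent with the 15:1 ratio.

0.032; consistent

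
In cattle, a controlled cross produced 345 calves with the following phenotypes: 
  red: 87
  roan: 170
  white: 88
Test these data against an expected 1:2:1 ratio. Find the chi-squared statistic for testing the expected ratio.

0.078

Under the 1:2:1 hypothesis (Σ ratio = 4, N = 345):
  red: 345 × 1/4 = 86.25
  roan: 345 × 2/4 = 172.5
  white: 345 × 1/4 = 86.25
χ² = Σ (O − E)² / E
  red: (87 − 86.25)² / 86.25 = 0.0065
  roan: (170 − 172.5)² / 172.5 = 0.0362
  white: (88 − 86.25)² / 86.25 = 0.0355
χ² = 0.0065 + 0.0362 + 0.0355 = 0.0782 ≈ 0.078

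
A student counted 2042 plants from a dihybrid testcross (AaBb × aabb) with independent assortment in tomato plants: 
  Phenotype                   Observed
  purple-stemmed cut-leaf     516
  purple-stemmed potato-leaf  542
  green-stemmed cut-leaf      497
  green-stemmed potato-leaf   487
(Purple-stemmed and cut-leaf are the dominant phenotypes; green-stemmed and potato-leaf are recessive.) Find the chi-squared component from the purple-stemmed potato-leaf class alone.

1.944

A dihybrid testcross with independent assortment gives a 1:1:1:1 ratio.
Expected counts for N = 2042 under a 1:1:1:1 ratio (total parts = 4):
  purple-stemmed cut-leaf: 2042 × 1/4 = 510.5
  purple-stemmed potato-leaf: 2042 × 1/4 = 510.5
  green-stemmed cut-leaf: 2042 × 1/4 = 510.5
  green-stemmed potato-leaf: 2042 × 1/4 = 510.5
Contribution of purple-stemmed potato-leaf: (542 − 510.5)² / 510.5 = 1.9437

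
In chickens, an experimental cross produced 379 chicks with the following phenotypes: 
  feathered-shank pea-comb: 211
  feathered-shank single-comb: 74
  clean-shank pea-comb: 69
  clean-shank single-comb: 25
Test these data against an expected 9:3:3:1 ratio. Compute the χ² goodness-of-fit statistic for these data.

0.276

Expected counts for N = 379 under a 9:3:3:1 ratio (total parts = 16):
  feathered-shank pea-comb: 379 × 9/16 = 213.1875
  feathered-shank single-comb: 379 × 3/16 = 71.0625
  clean-shank pea-comb: 379 × 3/16 = 71.0625
  clean-shank single-comb: 379 × 1/16 = 23.6875
χ² = Σ (O − E)² / E
  feathered-shank pea-comb: (211 − 213.1875)² / 213.1875 = 0.0224
  feathered-shank single-comb: (74 − 71.0625)² / 71.0625 = 0.1214
  clean-shank pea-comb: (69 − 71.0625)² / 71.0625 = 0.0599
  clean-shank single-comb: (25 − 23.6875)² / 23.6875 = 0.0727
χ² = 0.0224 + 0.1214 + 0.0599 + 0.0727 = 0.2764 ≈ 0.276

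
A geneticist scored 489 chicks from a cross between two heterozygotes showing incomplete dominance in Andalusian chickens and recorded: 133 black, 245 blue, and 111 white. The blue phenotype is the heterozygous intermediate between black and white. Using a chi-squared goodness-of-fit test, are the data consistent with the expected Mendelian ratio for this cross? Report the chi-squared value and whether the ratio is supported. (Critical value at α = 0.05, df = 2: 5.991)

With incomplete dominance, a heterozygote × heterozygote cross gives a 1:2:1 phenotypic ratio.
Under the 1:2:1 hypothesis (Σ ratio = 4, N = 489):
  black: 489 × 1/4 = 122.25
  blue: 489 × 2/4 = 244.5
  white: 489 × 1/4 = 122.25
χ² = Σ (O − E)² / E
  black: (133 − 122.25)² / 122.25 = 0.9453
  blue: (245 − 244.5)² / 244.5 = 0.0010
  white: (111 − 122.25)² / 122.25 = 1.0353
χ² = 0.9453 + 0.0010 + 1.0353 = 1.9816 ≈ 1.982
Degrees of freedom = 3 − 1 = 2; critical value at α = 0.05 is 5.991.
Since 1.982 < 5.991, we fail to reject the null hypothesis — the data are consistent with the 1:2:1 ratio.

1.982; consistent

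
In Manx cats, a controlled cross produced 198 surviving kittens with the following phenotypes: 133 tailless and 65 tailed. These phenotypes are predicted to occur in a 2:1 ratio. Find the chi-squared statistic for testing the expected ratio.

Total ratio parts = 3. Expected numbers out of 198:
  tailless: 198 × 2/3 = 132
  tailed: 198 × 1/3 = 66
χ² = Σ (O − E)² / E
  tailless: (133 − 132)² / 132 = 0.0076
  tailed: (65 − 66)² / 66 = 0.0152
χ² = 0.0076 + 0.0152 = 0.0228 ≈ 0.023

0.023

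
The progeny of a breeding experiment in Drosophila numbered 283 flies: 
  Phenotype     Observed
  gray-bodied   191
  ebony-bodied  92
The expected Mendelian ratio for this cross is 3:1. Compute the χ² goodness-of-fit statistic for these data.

Under the 3:1 hypothesis (Σ ratio = 4, N = 283):
  gray-bodied: 283 × 3/4 = 212.25
  ebony-bodied: 283 × 1/4 = 70.75
χ² = Σ (O − E)² / E
  gray-bodied: (191 − 212.25)² / 212.25 = 2.1275
  ebony-bodied: (92 − 70.75)² / 70.75 = 6.3825
χ² = 2.1275 + 6.3825 = 8.510

8.510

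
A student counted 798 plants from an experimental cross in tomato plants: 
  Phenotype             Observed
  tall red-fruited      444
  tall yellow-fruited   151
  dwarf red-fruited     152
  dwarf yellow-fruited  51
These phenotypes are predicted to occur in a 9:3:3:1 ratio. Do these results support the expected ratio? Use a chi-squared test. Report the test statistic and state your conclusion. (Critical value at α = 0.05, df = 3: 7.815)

Under the 9:3:3:1 hypothesis (Σ ratio = 16, N = 798):
  tall red-fruited: 798 × 9/16 = 448.875
  tall yellow-fruited: 798 × 3/16 = 149.625
  dwarf red-fruited: 798 × 3/16 = 149.625
  dwarf yellow-fruited: 798 × 1/16 = 49.875
χ² = Σ (O − E)² / E
  tall red-fruited: (444 − 448.875)² / 448.875 = 0.0529
  tall yellow-fruited: (151 − 149.625)² / 149.625 = 0.0126
  dwarf red-fruited: (152 − 149.625)² / 149.625 = 0.0377
  dwarf yellow-fruited: (51 − 49.875)² / 49.875 = 0.0254
χ² = 0.0529 + 0.0126 + 0.0377 + 0.0254 = 0.1286 ≈ 0.129
Degrees of freedom = 4 − 1 = 3; critical value at α = 0.05 is 7.815.
Since 0.129 < 7.815, we fail to reject the null hypothesis — the data are consistent with the 9:3:3:1 ratio.

0.129; consistent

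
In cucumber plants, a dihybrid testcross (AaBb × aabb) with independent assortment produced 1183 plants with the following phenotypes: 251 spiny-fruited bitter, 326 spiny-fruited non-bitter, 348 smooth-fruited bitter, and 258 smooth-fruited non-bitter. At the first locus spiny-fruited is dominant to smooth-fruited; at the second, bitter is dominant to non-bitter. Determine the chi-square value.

23.915

A dihybrid testcross with independent assortment gives a 1:1:1:1 ratio.
Total ratio parts = 4. Expected numbers out of 1183:
  spiny-fruited bitter: 1183 × 1/4 = 295.75
  spiny-fruited non-bitter: 1183 × 1/4 = 295.75
  smooth-fruited bitter: 1183 × 1/4 = 295.75
  smooth-fruited non-bitter: 1183 × 1/4 = 295.75
χ² = Σ (O − E)² / E
  spiny-fruited bitter: (251 − 295.75)² / 295.75 = 6.7711
  spiny-fruited non-bitter: (326 − 295.75)² / 295.75 = 3.0940
  smooth-fruited bitter: (348 − 295.75)² / 295.75 = 9.2310
  smooth-fruited non-bitter: (258 − 295.75)² / 295.75 = 4.8185
χ² = 6.7711 + 3.0940 + 9.2310 + 4.8185 = 23.9146 ≈ 23.915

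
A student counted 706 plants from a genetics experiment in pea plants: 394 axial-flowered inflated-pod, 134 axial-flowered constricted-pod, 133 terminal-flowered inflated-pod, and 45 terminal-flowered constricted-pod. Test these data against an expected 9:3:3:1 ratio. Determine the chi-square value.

Expected counts for N = 706 under a 9:3:3:1 ratio (total parts = 16):
  axial-flowered inflated-pod: 706 × 9/16 = 397.125
  axial-flowered constricted-pod: 706 × 3/16 = 132.375
  terminal-flowered inflated-pod: 706 × 3/16 = 132.375
  terminal-flowered constricted-pod: 706 × 1/16 = 44.125
χ² = Σ (O − E)² / E
  axial-flowered inflated-pod: (394 − 397.125)² / 397.125 = 0.0246
  axial-flowered constricted-pod: (134 − 132.375)² / 132.375 = 0.0199
  terminal-flowered inflated-pod: (133 − 132.375)² / 132.375 = 0.0030
  terminal-flowered constricted-pod: (45 − 44.125)² / 44.125 = 0.0174
χ² = 0.0246 + 0.0199 + 0.0030 + 0.0174 = 0.0649 ≈ 0.065

0.065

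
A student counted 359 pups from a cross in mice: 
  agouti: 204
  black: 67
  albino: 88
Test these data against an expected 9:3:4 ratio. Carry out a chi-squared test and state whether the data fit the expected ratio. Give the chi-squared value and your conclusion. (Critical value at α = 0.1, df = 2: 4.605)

Expected counts for N = 359 under a 9:3:4 ratio (total parts = 16):
  agouti: 359 × 9/16 = 201.9375
  black: 359 × 3/16 = 67.3125
  albino: 359 × 4/16 = 89.75
χ² = Σ (O − E)² / E
  agouti: (204 − 201.9375)² / 201.9375 = 0.0211
  black: (67 − 67.3125)² / 67.3125 = 0.0015
  albino: (88 − 89.75)² / 89.75 = 0.0341
χ² = 0.0211 + 0.0015 + 0.0341 = 0.0567 ≈ 0.057
Degrees of freedom = 3 − 1 = 2; critical value at α = 0.1 is 4.605.
Since 0.057 < 4.605, we fail to reject the null hypothesis — the data are consistent with the 9:3:4 ratio.

0.057; consistent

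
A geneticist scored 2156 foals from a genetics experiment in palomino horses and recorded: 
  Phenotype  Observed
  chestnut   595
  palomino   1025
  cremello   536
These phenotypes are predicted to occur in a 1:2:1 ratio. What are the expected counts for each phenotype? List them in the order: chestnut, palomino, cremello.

Total ratio parts = 4. Expected numbers out of 2156:
  chestnut: 2156 × 1/4 = 539
  palomino: 2156 × 2/4 = 1078
  cremello: 2156 × 1/4 = 539

539, 1078, 539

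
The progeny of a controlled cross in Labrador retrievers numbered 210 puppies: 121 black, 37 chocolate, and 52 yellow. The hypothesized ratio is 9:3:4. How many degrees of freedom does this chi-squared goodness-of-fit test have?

A goodness-of-fit test with 3 phenotype classes has df = 3 − 1 = 2.

2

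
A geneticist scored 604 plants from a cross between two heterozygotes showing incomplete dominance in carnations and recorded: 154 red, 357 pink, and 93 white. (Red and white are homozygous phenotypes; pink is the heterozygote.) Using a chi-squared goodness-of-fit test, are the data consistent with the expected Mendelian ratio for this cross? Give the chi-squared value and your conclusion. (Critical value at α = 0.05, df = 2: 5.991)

With incomplete dominance, a heterozygote × heterozygote cross gives a 1:2:1 phenotypic ratio.
The 1:2:1 ratio has 4 parts, so with N = 604 the expected counts are:
  red: 604 × 1/4 = 151
  pink: 604 × 2/4 = 302
  white: 604 × 1/4 = 151
χ² = Σ (O − E)² / E
  red: (154 − 151)² / 151 = 0.0596
  pink: (357 − 302)² / 302 = 10.0166
  white: (93 − 151)² / 151 = 22.2781
χ² = 0.0596 + 10.0166 + 22.2781 = 32.3543 ≈ 32.354
Degrees of freedom = 3 − 1 = 2; critical value at α = 0.05 is 5.991.
Since 32.354 > 5.991, we reject the null hypothesis — the data do not fit the 1:2:1 ratio.

32.354; not consistent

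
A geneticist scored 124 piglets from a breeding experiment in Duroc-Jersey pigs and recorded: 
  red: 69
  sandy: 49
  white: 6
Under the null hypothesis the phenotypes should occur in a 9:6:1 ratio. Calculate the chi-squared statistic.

0.538

Expected counts for N = 124 under a 9:6:1 ratio (total parts = 16):
  red: 124 × 9/16 = 69.75
  sandy: 124 × 6/16 = 46.5
  white: 124 × 1/16 = 7.75
χ² = Σ (O − E)² / E
  red: (69 − 69.75)² / 69.75 = 0.0081
  sandy: (49 − 46.5)² / 46.5 = 0.1344
  white: (6 − 7.75)² / 7.75 = 0.3952
χ² = 0.0081 + 0.1344 + 0.3952 = 0.5377 ≈ 0.538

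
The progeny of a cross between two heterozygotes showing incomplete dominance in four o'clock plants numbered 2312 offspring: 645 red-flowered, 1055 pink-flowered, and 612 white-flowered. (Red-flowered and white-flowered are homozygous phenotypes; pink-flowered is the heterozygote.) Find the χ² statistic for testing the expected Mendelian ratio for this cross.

With incomplete dominance, a heterozygote × heterozygote cross gives a 1:2:1 phenotypic ratio.
The 1:2:1 ratio has 4 parts, so with N = 2312 the expected counts are:
  red-flowered: 2312 × 1/4 = 578
  pink-flowered: 2312 × 2/4 = 1156
  white-flowered: 2312 × 1/4 = 578
χ² = Σ (O − E)² / E
  red-flowered: (645 − 578)² / 578 = 7.7664
  pink-flowered: (1055 − 1156)² / 1156 = 8.8244
  white-flowered: (612 − 578)² / 578 = 2.0000
χ² = 7.7664 + 8.8244 + 2.0000 = 18.5908 ≈ 18.591

18.591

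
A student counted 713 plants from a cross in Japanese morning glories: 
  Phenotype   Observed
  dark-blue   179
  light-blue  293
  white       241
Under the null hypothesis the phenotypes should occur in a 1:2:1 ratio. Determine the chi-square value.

Total ratio parts = 4. Expected numbers out of 713:
  dark-blue: 713 × 1/4 = 178.25
  light-blue: 713 × 2/4 = 356.5
  white: 713 × 1/4 = 178.25
χ² = Σ (O − E)² / E
  dark-blue: (179 − 178.25)² / 178.25 = 0.0032
  light-blue: (293 − 356.5)² / 356.5 = 11.3107
  white: (241 − 178.25)² / 178.25 = 22.0901
χ² = 0.0032 + 11.3107 + 22.0901 = 33.404

33.404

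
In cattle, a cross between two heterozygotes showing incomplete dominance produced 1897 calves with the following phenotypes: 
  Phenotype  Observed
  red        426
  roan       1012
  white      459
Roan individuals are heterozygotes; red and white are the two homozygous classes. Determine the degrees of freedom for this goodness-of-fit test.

With incomplete dominance, a heterozygote × heterozygote cross gives a 1:2:1 phenotypic ratio.
A goodness-of-fit test with 3 phenotype classes has df = 3 − 1 = 2.

2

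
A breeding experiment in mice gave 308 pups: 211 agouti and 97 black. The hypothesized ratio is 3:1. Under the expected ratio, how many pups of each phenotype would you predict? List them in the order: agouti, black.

231, 77

Expected counts for N = 308 under a 3:1 ratio (total parts = 4):
  agouti: 308 × 3/4 = 231
  black: 308 × 1/4 = 77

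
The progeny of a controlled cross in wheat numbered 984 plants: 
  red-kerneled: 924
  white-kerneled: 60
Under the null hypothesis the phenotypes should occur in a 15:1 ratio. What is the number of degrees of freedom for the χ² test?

A goodness-of-fit test with 2 phenotype classes has df = 2 − 1 = 1.

1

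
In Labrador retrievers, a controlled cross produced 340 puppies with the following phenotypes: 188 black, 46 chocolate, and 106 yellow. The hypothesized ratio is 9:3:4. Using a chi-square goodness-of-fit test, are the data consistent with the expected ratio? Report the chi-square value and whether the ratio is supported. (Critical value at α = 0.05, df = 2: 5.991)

Total ratio parts = 16. Expected numbers out of 340:
  black: 340 × 9/16 = 191.25
  chocolate: 340 × 3/16 = 63.75
  yellow: 340 × 4/16 = 85
χ² = Σ (O − E)² / E
  black: (188 − 191.25)² / 191.25 = 0.0552
  chocolate: (46 − 63.75)² / 63.75 = 4.9422
  yellow: (106 − 85)² / 85 = 5.1882
χ² = 0.0552 + 4.9422 + 5.1882 = 10.1856 ≈ 10.186
Degrees of freedom = 3 − 1 = 2; critical value at α = 0.05 is 5.991.
Since 10.186 > 5.991, we reject the null hypothesis — the data do not fit the 9:3:4 ratio.

10.186; not consistent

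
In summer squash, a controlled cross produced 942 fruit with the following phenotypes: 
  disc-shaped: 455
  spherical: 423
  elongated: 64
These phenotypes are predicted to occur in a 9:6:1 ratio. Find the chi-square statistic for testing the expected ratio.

The 9:6:1 ratio has 16 parts, so with N = 942 the expected counts are:
  disc-shaped: 942 × 9/16 = 529.875
  spherical: 942 × 6/16 = 353.25
  elongated: 942 × 1/16 = 58.875
χ² = Σ (O − E)² / E
  disc-shaped: (455 − 529.875)² / 529.875 = 10.5804
  spherical: (423 − 353.25)² / 353.25 = 13.7723
  elongated: (64 − 58.875)² / 58.875 = 0.4461
χ² = 10.5804 + 13.7723 + 0.4461 = 24.7988 ≈ 24.799

24.799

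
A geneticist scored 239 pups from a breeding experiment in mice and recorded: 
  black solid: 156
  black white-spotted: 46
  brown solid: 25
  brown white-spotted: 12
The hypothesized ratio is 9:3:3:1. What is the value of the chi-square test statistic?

12.827

Expected counts for N = 239 under a 9:3:3:1 ratio (total parts = 16):
  black solid: 239 × 9/16 = 134.4375
  black white-spotted: 239 × 3/16 = 44.8125
  brown solid: 239 × 3/16 = 44.8125
  brown white-spotted: 239 × 1/16 = 14.9375
χ² = Σ (O − E)² / E
  black solid: (156 − 134.4375)² / 134.4375 = 3.4584
  black white-spotted: (46 − 44.8125)² / 44.8125 = 0.0315
  brown solid: (25 − 44.8125)² / 44.8125 = 8.7595
  brown white-spotted: (12 − 14.9375)² / 14.9375 = 0.5777
χ² = 3.4584 + 0.0315 + 8.7595 + 0.5777 = 12.8271 ≈ 12.827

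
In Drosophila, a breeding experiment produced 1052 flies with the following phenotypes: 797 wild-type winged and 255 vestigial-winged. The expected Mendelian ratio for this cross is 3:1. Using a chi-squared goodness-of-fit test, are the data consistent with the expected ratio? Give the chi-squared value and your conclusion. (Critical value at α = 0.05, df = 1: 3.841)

0.324; consistent

Expected counts for N = 1052 under a 3:1 ratio (total parts = 4):
  wild-type winged: 1052 × 3/4 = 789
  vestigial-winged: 1052 × 1/4 = 263
χ² = Σ (O − E)² / E
  wild-type winged: (797 − 789)² / 789 = 0.0811
  vestigial-winged: (255 − 263)² / 263 = 0.2433
χ² = 0.0811 + 0.2433 = 0.3244 ≈ 0.324
Degrees of freedom = 2 − 1 = 1; critical value at α = 0.05 is 3.841.
Since 0.324 < 3.841, we fail to reject the null hypothesis — the data are consistent with the 3:1 ratio.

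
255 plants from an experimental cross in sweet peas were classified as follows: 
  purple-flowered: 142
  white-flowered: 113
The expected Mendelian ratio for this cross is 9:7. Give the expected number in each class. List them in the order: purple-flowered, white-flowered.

143.4375, 111.5625

Total ratio parts = 16. Expected numbers out of 255:
  purple-flowered: 255 × 9/16 = 143.4375
  white-flowered: 255 × 7/16 = 111.5625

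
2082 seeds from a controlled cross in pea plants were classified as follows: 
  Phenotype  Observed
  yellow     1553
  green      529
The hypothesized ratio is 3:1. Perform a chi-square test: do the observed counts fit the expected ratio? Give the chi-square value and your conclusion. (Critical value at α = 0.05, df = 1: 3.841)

0.185; consistent

Under the 3:1 hypothesis (Σ ratio = 4, N = 2082):
  yellow: 2082 × 3/4 = 1561.5
  green: 2082 × 1/4 = 520.5
χ² = Σ (O − E)² / E
  yellow: (1553 − 1561.5)² / 1561.5 = 0.0463
  green: (529 − 520.5)² / 520.5 = 0.1388
χ² = 0.0463 + 0.1388 = 0.1851 ≈ 0.185
Degrees of freedom = 2 − 1 = 1; critical value at α = 0.05 is 3.841.
Since 0.185 < 3.841, we fail to reject the null hypothesis — the data are consistent with the 3:1 ratio.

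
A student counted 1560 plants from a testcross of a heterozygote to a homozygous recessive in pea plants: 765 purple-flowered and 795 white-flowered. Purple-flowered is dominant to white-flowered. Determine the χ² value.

A testcross of a heterozygote (Aa × aa) gives a 1:1 phenotypic ratio.
Total ratio parts = 2. Expected numbers out of 1560:
  purple-flowered: 1560 × 1/2 = 780
  white-flowered: 1560 × 1/2 = 780
χ² = Σ (O − E)² / E
  purple-flowered: (765 − 780)² / 780 = 0.2885
  white-flowered: (795 − 780)² / 780 = 0.2885
χ² = 0.2885 + 0.2885 = 0.577

0.577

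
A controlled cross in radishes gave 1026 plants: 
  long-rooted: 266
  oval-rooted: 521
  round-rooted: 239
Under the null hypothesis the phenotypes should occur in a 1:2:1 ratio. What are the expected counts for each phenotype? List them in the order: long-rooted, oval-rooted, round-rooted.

256.5, 513, 256.5

The 1:2:1 ratio has 4 parts, so with N = 1026 the expected counts are:
  long-rooted: 1026 × 1/4 = 256.5
  oval-rooted: 1026 × 2/4 = 513
  round-rooted: 1026 × 1/4 = 256.5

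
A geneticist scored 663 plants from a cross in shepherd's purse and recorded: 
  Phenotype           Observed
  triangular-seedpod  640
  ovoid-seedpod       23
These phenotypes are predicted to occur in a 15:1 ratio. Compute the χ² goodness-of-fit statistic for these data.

Under the 15:1 hypothesis (Σ ratio = 16, N = 663):
  triangular-seedpod: 663 × 15/16 = 621.5625
  ovoid-seedpod: 663 × 1/16 = 41.4375
χ² = Σ (O − E)² / E
  triangular-seedpod: (640 − 621.5625)² / 621.5625 = 0.5469
  ovoid-seedpod: (23 − 41.4375)² / 41.4375 = 8.2037
χ² = 0.5469 + 8.2037 = 8.7506 ≈ 8.751

8.751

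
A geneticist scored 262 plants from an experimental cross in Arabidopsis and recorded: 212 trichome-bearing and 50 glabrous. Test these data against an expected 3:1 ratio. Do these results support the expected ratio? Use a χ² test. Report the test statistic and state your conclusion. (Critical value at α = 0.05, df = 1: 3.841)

Under the 3:1 hypothesis (Σ ratio = 4, N = 262):
  trichome-bearing: 262 × 3/4 = 196.5
  glabrous: 262 × 1/4 = 65.5
χ² = Σ (O − E)² / E
  trichome-bearing: (212 − 196.5)² / 196.5 = 1.2226
  glabrous: (50 − 65.5)² / 65.5 = 3.6679
χ² = 1.2226 + 3.6679 = 4.8905 ≈ 4.891
Degrees of freedom = 2 − 1 = 1; critical value at α = 0.05 is 3.841.
Since 4.891 > 3.841, we reject the null hypothesis — the data do not fit the 3:1 ratio.

4.891; not consistent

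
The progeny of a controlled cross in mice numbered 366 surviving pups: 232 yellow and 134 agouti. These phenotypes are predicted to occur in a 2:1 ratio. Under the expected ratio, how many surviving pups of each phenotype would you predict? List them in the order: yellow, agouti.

244, 122

Total ratio parts = 3. Expected numbers out of 366:
  yellow: 366 × 2/3 = 244
  agouti: 366 × 1/3 = 122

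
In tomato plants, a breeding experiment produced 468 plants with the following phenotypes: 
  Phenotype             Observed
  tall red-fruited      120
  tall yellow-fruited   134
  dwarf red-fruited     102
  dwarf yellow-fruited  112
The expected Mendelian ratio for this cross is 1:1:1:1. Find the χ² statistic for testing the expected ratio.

Total ratio parts = 4. Expected numbers out of 468:
  tall red-fruited: 468 × 1/4 = 117
  tall yellow-fruited: 468 × 1/4 = 117
  dwarf red-fruited: 468 × 1/4 = 117
  dwarf yellow-fruited: 468 × 1/4 = 117
χ² = Σ (O − E)² / E
  tall red-fruited: (120 − 117)² / 117 = 0.0769
  tall yellow-fruited: (134 − 117)² / 117 = 2.4701
  dwarf red-fruited: (102 − 117)² / 117 = 1.9231
  dwarf yellow-fruited: (112 − 117)² / 117 = 0.2137
χ² = 0.0769 + 2.4701 + 1.9231 + 0.2137 = 4.6838 ≈ 4.684

4.684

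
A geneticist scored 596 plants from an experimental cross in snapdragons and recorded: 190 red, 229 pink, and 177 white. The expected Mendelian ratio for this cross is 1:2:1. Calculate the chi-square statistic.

Under the 1:2:1 hypothesis (Σ ratio = 4, N = 596):
  red: 596 × 1/4 = 149
  pink: 596 × 2/4 = 298
  white: 596 × 1/4 = 149
χ² = Σ (O − E)² / E
  red: (190 − 149)² / 149 = 11.2819
  pink: (229 − 298)² / 298 = 15.9765
  white: (177 − 149)² / 149 = 5.2617
χ² = 11.2819 + 15.9765 + 5.2617 = 32.5201 ≈ 32.520

32.520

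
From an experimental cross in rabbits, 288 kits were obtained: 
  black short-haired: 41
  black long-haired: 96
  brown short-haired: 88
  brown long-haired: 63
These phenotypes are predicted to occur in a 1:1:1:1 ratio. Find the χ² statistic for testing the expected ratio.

The 1:1:1:1 ratio has 4 parts, so with N = 288 the expected counts are:
  black short-haired: 288 × 1/4 = 72
  black long-haired: 288 × 1/4 = 72
  brown short-haired: 288 × 1/4 = 72
  brown long-haired: 288 × 1/4 = 72
χ² = Σ (O − E)² / E
  black short-haired: (41 − 72)² / 72 = 13.3472
  black long-haired: (96 − 72)² / 72 = 8.0000
  brown short-haired: (88 − 72)² / 72 = 3.5556
  brown long-haired: (63 − 72)² / 72 = 1.1250
χ² = 13.3472 + 8.0000 + 3.5556 + 1.1250 = 26.0278 ≈ 26.028

26.028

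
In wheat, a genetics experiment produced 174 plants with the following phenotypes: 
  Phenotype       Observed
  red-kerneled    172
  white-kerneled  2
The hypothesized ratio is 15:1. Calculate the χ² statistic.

7.726

Under the 15:1 hypothesis (Σ ratio = 16, N = 174):
  red-kerneled: 174 × 15/16 = 163.125
  white-kerneled: 174 × 1/16 = 10.875
χ² = Σ (O − E)² / E
  red-kerneled: (172 − 163.125)² / 163.125 = 0.4829
  white-kerneled: (2 − 10.875)² / 10.875 = 7.2428
χ² = 0.4829 + 7.2428 = 7.7257 ≈ 7.726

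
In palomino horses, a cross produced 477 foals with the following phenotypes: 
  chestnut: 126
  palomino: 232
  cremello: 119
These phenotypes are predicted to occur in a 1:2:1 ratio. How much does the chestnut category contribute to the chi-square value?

0.382

Total ratio parts = 4. Expected numbers out of 477:
  chestnut: 477 × 1/4 = 119.25
  palomino: 477 × 2/4 = 238.5
  cremello: 477 × 1/4 = 119.25
Contribution of chestnut: (126 − 119.25)² / 119.25 = 0.3821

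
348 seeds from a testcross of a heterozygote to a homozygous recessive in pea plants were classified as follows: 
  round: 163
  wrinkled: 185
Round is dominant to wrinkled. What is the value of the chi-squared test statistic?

1.391

A testcross of a heterozygote (Aa × aa) gives a 1:1 phenotypic ratio.
The 1:1 ratio has 2 parts, so with N = 348 the expected counts are:
  round: 348 × 1/2 = 174
  wrinkled: 348 × 1/2 = 174
χ² = Σ (O − E)² / E
  round: (163 − 174)² / 174 = 0.6954
  wrinkled: (185 − 174)² / 174 = 0.6954
χ² = 0.6954 + 0.6954 = 1.3908 ≈ 1.391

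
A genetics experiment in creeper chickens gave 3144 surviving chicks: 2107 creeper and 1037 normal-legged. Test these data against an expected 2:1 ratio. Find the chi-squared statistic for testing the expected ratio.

Expected counts for N = 3144 under a 2:1 ratio (total parts = 3):
  creeper: 3144 × 2/3 = 2096
  normal-legged: 3144 × 1/3 = 1048
χ² = Σ (O − E)² / E
  creeper: (2107 − 2096)² / 2096 = 0.0577
  normal-legged: (1037 − 1048)² / 1048 = 0.1155
χ² = 0.0577 + 0.1155 = 0.1732 ≈ 0.173

0.173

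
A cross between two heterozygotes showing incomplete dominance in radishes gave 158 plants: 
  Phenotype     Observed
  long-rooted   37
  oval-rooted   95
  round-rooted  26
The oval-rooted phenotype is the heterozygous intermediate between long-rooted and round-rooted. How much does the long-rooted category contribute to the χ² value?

With incomplete dominance, a heterozygote × heterozygote cross gives a 1:2:1 phenotypic ratio.
The 1:2:1 ratio has 4 parts, so with N = 158 the expected counts are:
  long-rooted: 158 × 1/4 = 39.5
  oval-rooted: 158 × 2/4 = 79
  round-rooted: 158 × 1/4 = 39.5
Contribution of long-rooted: (37 − 39.5)² / 39.5 = 0.1582

0.158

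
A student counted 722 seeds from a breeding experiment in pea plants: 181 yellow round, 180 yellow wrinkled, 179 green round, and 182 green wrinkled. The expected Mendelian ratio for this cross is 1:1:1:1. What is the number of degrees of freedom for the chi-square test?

A goodness-of-fit test with 4 phenotype classes has df = 4 − 1 = 3.

3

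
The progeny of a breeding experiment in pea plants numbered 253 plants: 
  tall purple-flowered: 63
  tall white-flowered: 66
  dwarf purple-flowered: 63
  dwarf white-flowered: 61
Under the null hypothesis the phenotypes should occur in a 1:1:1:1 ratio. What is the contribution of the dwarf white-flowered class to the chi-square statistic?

The 1:1:1:1 ratio has 4 parts, so with N = 253 the expected counts are:
  tall purple-flowered: 253 × 1/4 = 63.25
  tall white-flowered: 253 × 1/4 = 63.25
  dwarf purple-flowered: 253 × 1/4 = 63.25
  dwarf white-flowered: 253 × 1/4 = 63.25
Contribution of dwarf white-flowered: (61 − 63.25)² / 63.25 = 0.0800

0.080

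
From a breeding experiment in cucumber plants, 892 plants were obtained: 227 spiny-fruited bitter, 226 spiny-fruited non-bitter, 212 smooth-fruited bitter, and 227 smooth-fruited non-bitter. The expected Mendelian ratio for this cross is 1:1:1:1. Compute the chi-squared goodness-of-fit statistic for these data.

The 1:1:1:1 ratio has 4 parts, so with N = 892 the expected counts are:
  spiny-fruited bitter: 892 × 1/4 = 223
  spiny-fruited non-bitter: 892 × 1/4 = 223
  smooth-fruited bitter: 892 × 1/4 = 223
  smooth-fruited non-bitter: 892 × 1/4 = 223
χ² = Σ (O − E)² / E
  spiny-fruited bitter: (227 − 223)² / 223 = 0.0717
  spiny-fruited non-bitter: (226 − 223)² / 223 = 0.0404
  smooth-fruited bitter: (212 − 223)² / 223 = 0.5426
  smooth-fruited non-bitter: (227 − 223)² / 223 = 0.0717
χ² = 0.0717 + 0.0404 + 0.5426 + 0.0717 = 0.7264 ≈ 0.726

0.726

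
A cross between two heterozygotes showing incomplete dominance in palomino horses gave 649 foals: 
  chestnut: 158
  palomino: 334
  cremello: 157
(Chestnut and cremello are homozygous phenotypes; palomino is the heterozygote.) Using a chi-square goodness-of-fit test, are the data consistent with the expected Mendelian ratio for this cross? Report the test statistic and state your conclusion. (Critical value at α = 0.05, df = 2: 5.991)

0.559; consistent

With incomplete dominance, a heterozygote × heterozygote cross gives a 1:2:1 phenotypic ratio.
Expected counts for N = 649 under a 1:2:1 ratio (total parts = 4):
  chestnut: 649 × 1/4 = 162.25
  palomino: 649 × 2/4 = 324.5
  cremello: 649 × 1/4 = 162.25
χ² = Σ (O − E)² / E
  chestnut: (158 − 162.25)² / 162.25 = 0.1113
  palomino: (334 − 324.5)² / 324.5 = 0.2781
  cremello: (157 − 162.25)² / 162.25 = 0.1699
χ² = 0.1113 + 0.2781 + 0.1699 = 0.5593 ≈ 0.559
Degrees of freedom = 3 − 1 = 2; critical value at α = 0.05 is 5.991.
Since 0.559 < 5.991, we fail to reject the null hypothesis — the data are consistent with the 1:2:1 ratio.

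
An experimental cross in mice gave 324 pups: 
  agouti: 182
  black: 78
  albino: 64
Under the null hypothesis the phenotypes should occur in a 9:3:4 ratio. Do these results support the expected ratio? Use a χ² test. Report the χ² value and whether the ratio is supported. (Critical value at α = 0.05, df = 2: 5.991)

Total ratio parts = 16. Expected numbers out of 324:
  agouti: 324 × 9/16 = 182.25
  black: 324 × 3/16 = 60.75
  albino: 324 × 4/16 = 81
χ² = Σ (O − E)² / E
  agouti: (182 − 182.25)² / 182.25 = 0.0003
  black: (78 − 60.75)² / 60.75 = 4.8981
  albino: (64 − 81)² / 81 = 3.5679
χ² = 0.0003 + 4.8981 + 3.5679 = 8.4663 ≈ 8.466
Degrees of freedom = 3 − 1 = 2; critical value at α = 0.05 is 5.991.
Since 8.466 > 5.991, we reject the null hypothesis — the data do not fit the 9:3:4 ratio.

8.466; not consistent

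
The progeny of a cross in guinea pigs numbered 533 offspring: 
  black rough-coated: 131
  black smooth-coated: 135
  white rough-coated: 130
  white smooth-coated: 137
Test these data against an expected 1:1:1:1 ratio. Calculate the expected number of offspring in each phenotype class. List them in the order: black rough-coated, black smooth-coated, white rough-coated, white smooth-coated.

133.25, 133.25, 133.25, 133.25

Expected counts for N = 533 under a 1:1:1:1 ratio (total parts = 4):
  black rough-coated: 533 × 1/4 = 133.25
  black smooth-coated: 533 × 1/4 = 133.25
  white rough-coated: 533 × 1/4 = 133.25
  white smooth-coated: 533 × 1/4 = 133.25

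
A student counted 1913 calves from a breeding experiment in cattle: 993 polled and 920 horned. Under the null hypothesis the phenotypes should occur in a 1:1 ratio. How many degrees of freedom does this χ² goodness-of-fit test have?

1

A goodness-of-fit test with 2 phenotype classes has df = 2 − 1 = 1.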